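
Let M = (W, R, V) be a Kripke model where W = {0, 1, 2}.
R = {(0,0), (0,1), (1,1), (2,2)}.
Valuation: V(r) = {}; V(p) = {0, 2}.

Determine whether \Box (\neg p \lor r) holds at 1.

At 1: \Box (\neg p \lor r) requires \neg p \lor r at every successor {1}.
  At 1: \neg p \lor r is true.
So \Box (\neg p \lor r) is true at 1.

Yes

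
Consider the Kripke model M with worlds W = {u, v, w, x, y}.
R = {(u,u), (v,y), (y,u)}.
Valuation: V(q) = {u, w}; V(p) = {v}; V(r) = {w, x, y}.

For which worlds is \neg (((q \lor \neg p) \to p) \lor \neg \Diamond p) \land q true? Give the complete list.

none

Let φ = \neg (((q \lor \neg p) \to p) \lor \neg \Diamond p) \land q. Evaluate φ at each world:
  u (successors {u}): φ is false.
  v (successors {y}): φ is false.
  w (successors ∅): φ is false.
  x (successors ∅): φ is false.
  y (successors {u}): φ is false.
For instance, at v:
  At v: \neg (((q \lor \neg p) \to p) \lor \neg \Diamond p) is false, q is false, so \neg (((q \lor \neg p) \to p) \lor \neg \Diamond p) \land q is false.
    At v: ((q \lor \neg p) \to p) \lor \neg \Diamond p is true, so \neg (((q \lor \neg p) \to p) \lor \neg \Diamond p) is false.
      At v: (q \lor \neg p) \to p is true, \neg \Diamond p is true, so ((q \lor \neg p) \to p) \lor \neg \Diamond p is true.
Satisfying worlds: none.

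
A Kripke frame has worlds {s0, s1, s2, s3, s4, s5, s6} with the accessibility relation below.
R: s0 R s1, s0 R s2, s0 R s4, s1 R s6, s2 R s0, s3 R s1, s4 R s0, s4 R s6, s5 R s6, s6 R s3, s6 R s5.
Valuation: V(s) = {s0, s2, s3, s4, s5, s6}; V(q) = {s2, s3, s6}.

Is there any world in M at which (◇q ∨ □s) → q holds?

Let φ = (◇q ∨ □s) → q. Evaluate φ at each world:
  s0 (successors {s1, s2, s4}): φ is false.
  s1 (successors {s6}): φ is false.
  s2 (successors {s0}): φ is true.
  s3 (successors {s1}): φ is true.
  s4 (successors {s0, s6}): φ is false.
  s5 (successors {s6}): φ is false.
  s6 (successors {s3, s5}): φ is true.
Detail at s2 (witness):
  At s2: ◇q ∨ □s is true, q is true, so (◇q ∨ □s) → q is true.
    At s2: ◇q is false, □s is true, so ◇q ∨ □s is true.
      At s2: ◇q requires q at some successor in {s0}.
        At s0: q is false.
      So ◇q is false at s2.
      At s2: □s requires s at every successor {s0}.
        At s0: s is true.
      So □s is true at s2.

Yes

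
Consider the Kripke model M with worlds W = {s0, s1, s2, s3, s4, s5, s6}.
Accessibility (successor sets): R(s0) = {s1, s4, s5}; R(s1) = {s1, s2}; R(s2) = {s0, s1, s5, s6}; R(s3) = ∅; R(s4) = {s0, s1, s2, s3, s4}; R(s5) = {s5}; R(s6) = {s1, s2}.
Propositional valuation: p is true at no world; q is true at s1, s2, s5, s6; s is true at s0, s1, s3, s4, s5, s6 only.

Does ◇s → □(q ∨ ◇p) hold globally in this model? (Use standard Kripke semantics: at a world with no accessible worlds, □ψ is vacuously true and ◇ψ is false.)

No

Let φ = ◇s → □(q ∨ ◇p). Evaluate φ at each world:
  s0 (successors {s1, s4, s5}): φ is false.
  s1 (successors {s1, s2}): φ is true.
  s2 (successors {s0, s1, s5, s6}): φ is false.
  s3 (successors ∅): φ is true.
  s4 (successors {s0, s1, s2, s3, s4}): φ is false.
  s5 (successors {s5}): φ is true.
  s6 (successors {s1, s2}): φ is true.
Detail at s0 (counterexample):
  At s0: ◇s is true, □(q ∨ ◇p) is false, so ◇s → □(q ∨ ◇p) is false.
    At s0: ◇s requires s at some successor in {s1, s4, s5}.
      s holds at s1, so ◇s is true at s0.
    At s0: □(q ∨ ◇p) requires q ∨ ◇p at every successor {s1, s4, s5}.
      q ∨ ◇p fails at s4, so □(q ∨ ◇p) is false at s0.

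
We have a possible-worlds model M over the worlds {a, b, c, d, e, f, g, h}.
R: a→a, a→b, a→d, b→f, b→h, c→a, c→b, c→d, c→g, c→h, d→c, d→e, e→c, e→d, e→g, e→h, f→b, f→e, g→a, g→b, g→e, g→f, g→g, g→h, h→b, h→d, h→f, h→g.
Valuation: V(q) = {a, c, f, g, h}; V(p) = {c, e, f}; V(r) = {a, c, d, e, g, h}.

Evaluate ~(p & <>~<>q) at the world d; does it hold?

Yes

At d: p & <>~<>q is false, so ~(p & <>~<>q) is true.
  At d: p is false, <>~<>q is false, so p & <>~<>q is false.
    At d: <>~<>q requires ~<>q at some successor in {c, e}.
      At c: ~<>q is false.
      At e: ~<>q is false.
    So <>~<>q is false at d.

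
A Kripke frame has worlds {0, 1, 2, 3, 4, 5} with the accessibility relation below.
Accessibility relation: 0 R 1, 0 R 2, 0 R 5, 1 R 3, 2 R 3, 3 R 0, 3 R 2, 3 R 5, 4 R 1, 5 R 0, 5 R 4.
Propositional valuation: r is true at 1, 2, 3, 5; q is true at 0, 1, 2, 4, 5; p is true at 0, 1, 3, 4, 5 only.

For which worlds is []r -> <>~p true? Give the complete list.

0, 3, 5

Recall that []ψ holds at a world iff ψ holds at every accessible world, and <>ψ holds iff ψ holds at some accessible world.
Let φ = []r -> <>~p. Evaluate φ at each world:
  0 (successors {1, 2, 5}): φ is true.
  1 (successors {3}): φ is false.
  2 (successors {3}): φ is false.
  3 (successors {0, 2, 5}): φ is true.
  4 (successors {1}): φ is false.
  5 (successors {0, 4}): φ is true.
For instance, at 0:
  At 0: []r is true, <>~p is true, so []r -> <>~p is true.
    At 0: []r requires r at every successor {1, 2, 5}.
      At 1: r is true.
      At 2: r is true.
      At 5: r is true.
    So []r is true at 0.
    At 0: <>~p requires ~p at some successor in {1, 2, 5}.
      ~p holds at 2, so <>~p is true at 0.
Satisfying worlds: {0, 3, 5}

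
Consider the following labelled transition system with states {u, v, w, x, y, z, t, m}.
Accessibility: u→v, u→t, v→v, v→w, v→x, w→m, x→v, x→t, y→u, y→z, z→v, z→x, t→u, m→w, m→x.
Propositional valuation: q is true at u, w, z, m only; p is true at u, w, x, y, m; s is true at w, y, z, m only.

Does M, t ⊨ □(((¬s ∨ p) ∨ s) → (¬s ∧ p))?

At t: □(((¬s ∨ p) ∨ s) → (¬s ∧ p)) requires ((¬s ∨ p) ∨ s) → (¬s ∧ p) at every successor {u}.
  At u: ((¬s ∨ p) ∨ s) → (¬s ∧ p) is true.
So □(((¬s ∨ p) ∨ s) → (¬s ∧ p)) is true at t.

Yes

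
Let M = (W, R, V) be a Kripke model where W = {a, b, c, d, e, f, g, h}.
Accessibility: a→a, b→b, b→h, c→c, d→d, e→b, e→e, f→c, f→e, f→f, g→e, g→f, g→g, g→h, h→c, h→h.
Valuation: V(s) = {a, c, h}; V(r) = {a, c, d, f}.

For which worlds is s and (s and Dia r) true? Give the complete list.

a, c, h

Let φ = s and (s and Dia r). Evaluate φ at each world:
  a (successors {a}): φ is true.
  b (successors {b, h}): φ is false.
  c (successors {c}): φ is true.
  d (successors {d}): φ is false.
  e (successors {b, e}): φ is false.
  f (successors {c, e, f}): φ is false.
  g (successors {e, f, g, h}): φ is false.
  h (successors {c, h}): φ is true.
For instance, at d:
  At d: s is false, s and Dia r is false, so s and (s and Dia r) is false.
    At d: s is false, Dia r is true, so s and Dia r is false.
      At d: Dia r requires r at some successor in {d}.
        r holds at d, so Dia r is true at d.
Satisfying worlds: {a, c, h}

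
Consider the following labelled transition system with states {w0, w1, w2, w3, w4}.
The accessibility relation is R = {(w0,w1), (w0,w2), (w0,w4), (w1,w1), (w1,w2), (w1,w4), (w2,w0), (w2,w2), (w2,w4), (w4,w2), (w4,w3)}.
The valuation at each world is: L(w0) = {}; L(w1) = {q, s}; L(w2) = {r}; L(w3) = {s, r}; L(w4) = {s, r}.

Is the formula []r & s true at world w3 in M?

Yes

At w3: []r is true, s is true, so []r & s is true.
  At w3: no accessible worlds, so []r holds vacuously.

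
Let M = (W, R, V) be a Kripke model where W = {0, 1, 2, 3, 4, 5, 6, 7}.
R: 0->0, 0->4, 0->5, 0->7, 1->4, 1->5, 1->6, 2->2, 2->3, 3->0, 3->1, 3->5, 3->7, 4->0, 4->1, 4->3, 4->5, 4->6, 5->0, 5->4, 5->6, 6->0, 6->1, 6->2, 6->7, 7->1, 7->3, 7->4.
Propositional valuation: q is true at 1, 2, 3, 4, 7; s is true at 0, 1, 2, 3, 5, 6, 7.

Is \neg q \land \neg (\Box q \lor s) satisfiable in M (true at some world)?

No

Let φ = \neg q \land \neg (\Box q \lor s). Evaluate φ at each world:
  0 (successors {0, 4, 5, 7}): φ is false.
  1 (successors {4, 5, 6}): φ is false.
  2 (successors {2, 3}): φ is false.
  3 (successors {0, 1, 5, 7}): φ is false.
  4 (successors {0, 1, 3, 5, 6}): φ is false.
  5 (successors {0, 4, 6}): φ is false.
  6 (successors {0, 1, 2, 7}): φ is false.
  7 (successors {1, 3, 4}): φ is false.
For instance, at 4:
  At 4: \neg q is false, \neg (\Box q \lor s) is true, so \neg q \land \neg (\Box q \lor s) is false.
    At 4: \Box q \lor s is false, so \neg (\Box q \lor s) is true.
      At 4: \Box q is false, s is false, so \Box q \lor s is false.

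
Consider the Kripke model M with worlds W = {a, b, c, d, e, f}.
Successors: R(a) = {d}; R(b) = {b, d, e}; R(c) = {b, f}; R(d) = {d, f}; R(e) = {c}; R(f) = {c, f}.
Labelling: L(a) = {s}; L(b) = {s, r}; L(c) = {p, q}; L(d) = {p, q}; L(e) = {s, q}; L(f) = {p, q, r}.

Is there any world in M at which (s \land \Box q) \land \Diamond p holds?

Recall that \Box ψ holds at a world iff ψ holds at every accessible world, and \Diamond ψ holds iff ψ holds at some accessible world.
Let φ = (s \land \Box q) \land \Diamond p. Evaluate φ at each world:
  a (successors {d}): φ is true.
  b (successors {b, d, e}): φ is false.
  c (successors {b, f}): φ is false.
  d (successors {d, f}): φ is false.
  e (successors {c}): φ is true.
  f (successors {c, f}): φ is false.
Detail at a (witness):
  At a: s \land \Box q is true, \Diamond p is true, so (s \land \Box q) \land \Diamond p is true.
    At a: s is true, \Box q is true, so s \land \Box q is true.
      At a: \Box q requires q at every successor {d}.
        At d: q is true.
      So \Box q is true at a.
    At a: \Diamond p requires p at some successor in {d}.
      p holds at d, so \Diamond p is true at a.

Yes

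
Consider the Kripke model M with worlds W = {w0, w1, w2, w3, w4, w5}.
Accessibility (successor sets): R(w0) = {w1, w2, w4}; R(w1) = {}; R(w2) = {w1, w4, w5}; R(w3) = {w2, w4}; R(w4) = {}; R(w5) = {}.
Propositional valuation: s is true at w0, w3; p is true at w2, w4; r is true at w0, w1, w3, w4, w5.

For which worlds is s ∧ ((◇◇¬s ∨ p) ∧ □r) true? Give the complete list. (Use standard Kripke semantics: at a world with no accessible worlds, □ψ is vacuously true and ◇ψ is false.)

none

Let φ = s ∧ ((◇◇¬s ∨ p) ∧ □r). Evaluate φ at each world:
  w0 (successors {w1, w2, w4}): φ is false.
  w1 (successors ∅): φ is false.
  w2 (successors {w1, w4, w5}): φ is false.
  w3 (successors {w2, w4}): φ is false.
  w4 (successors ∅): φ is false.
  w5 (successors ∅): φ is false.
For instance, at w0:
  At w0: s is true, (◇◇¬s ∨ p) ∧ □r is false, so s ∧ ((◇◇¬s ∨ p) ∧ □r) is false.
    At w0: ◇◇¬s ∨ p is true, □r is false, so (◇◇¬s ∨ p) ∧ □r is false.
      At w0: ◇◇¬s is true, p is false, so ◇◇¬s ∨ p is true.
      At w0: □r requires r at every successor {w1, w2, w4}.
        r fails at w2, so □r is false at w0.
Satisfying worlds: none.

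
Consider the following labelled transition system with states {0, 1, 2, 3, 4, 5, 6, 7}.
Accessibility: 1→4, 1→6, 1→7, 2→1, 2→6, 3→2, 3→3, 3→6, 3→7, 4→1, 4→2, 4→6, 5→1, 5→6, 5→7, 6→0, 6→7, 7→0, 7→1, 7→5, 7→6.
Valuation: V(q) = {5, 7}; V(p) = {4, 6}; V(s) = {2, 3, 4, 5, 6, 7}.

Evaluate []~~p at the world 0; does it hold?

Yes

Recall that []ψ holds at a world iff ψ holds at every accessible world, and <>ψ holds iff ψ holds at some accessible world.
At 0: no accessible worlds, so []~~p holds vacuously.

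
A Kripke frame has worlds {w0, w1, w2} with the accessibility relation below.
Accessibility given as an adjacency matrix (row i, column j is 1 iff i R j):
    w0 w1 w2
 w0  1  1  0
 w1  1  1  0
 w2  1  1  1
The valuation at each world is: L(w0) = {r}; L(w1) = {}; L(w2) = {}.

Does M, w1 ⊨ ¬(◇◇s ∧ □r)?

Yes

At w1: ◇◇s ∧ □r is false, so ¬(◇◇s ∧ □r) is true.
  At w1: ◇◇s is false, □r is false, so ◇◇s ∧ □r is false.
    At w1: ◇◇s requires ◇s at some successor in {w0, w1}.
      At w0: ◇s is false.
      At w1: ◇s is false.
    So ◇◇s is false at w1.
    At w1: □r requires r at every successor {w0, w1}.
      r fails at w1, so □r is false at w1.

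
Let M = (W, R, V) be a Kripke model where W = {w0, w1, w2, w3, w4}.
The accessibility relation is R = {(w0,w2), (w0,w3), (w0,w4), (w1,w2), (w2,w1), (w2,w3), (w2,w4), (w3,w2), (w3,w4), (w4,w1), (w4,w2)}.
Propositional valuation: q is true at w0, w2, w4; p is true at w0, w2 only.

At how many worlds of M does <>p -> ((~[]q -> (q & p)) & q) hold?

2

Recall that []ψ holds at a world iff ψ holds at every accessible world, and <>ψ holds iff ψ holds at some accessible world.
Let φ = <>p -> ((~[]q -> (q & p)) & q). Evaluate φ at each world:
  w0 (successors {w2, w3, w4}): φ is true.
  w1 (successors {w2}): φ is false.
  w2 (successors {w1, w3, w4}): φ is true.
  w3 (successors {w2, w4}): φ is false.
  w4 (successors {w1, w2}): φ is false.
For instance, at w0:
  At w0: <>p is true, (~[]q -> (q & p)) & q is true, so <>p -> ((~[]q -> (q & p)) & q) is true.
    At w0: <>p requires p at some successor in {w2, w3, w4}.
      p holds at w2, so <>p is true at w0.
    At w0: ~[]q -> (q & p) is true, q is true, so (~[]q -> (q & p)) & q is true.
      At w0: ~[]q is true, q & p is true, so ~[]q -> (q & p) is true.
Satisfying worlds: {w0, w2}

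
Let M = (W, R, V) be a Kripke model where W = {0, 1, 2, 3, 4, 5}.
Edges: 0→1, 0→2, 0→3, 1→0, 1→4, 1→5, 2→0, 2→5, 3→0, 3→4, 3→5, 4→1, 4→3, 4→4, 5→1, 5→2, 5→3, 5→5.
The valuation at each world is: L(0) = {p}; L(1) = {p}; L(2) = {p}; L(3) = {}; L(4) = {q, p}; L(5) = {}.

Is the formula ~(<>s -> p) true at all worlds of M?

Let φ = ~(<>s -> p). Evaluate φ at each world:
  0 (successors {1, 2, 3}): φ is false.
  1 (successors {0, 4, 5}): φ is false.
  2 (successors {0, 5}): φ is false.
  3 (successors {0, 4, 5}): φ is false.
  4 (successors {1, 3, 4}): φ is false.
  5 (successors {1, 2, 3, 5}): φ is false.
Detail at 0 (counterexample):
  At 0: <>s -> p is true, so ~(<>s -> p) is false.
    At 0: <>s is false, p is true, so <>s -> p is true.
      At 0: <>s requires s at some successor in {1, 2, 3}.
        At 1: s is false.
        At 2: s is false.
        At 3: s is false.
      So <>s is false at 0.

No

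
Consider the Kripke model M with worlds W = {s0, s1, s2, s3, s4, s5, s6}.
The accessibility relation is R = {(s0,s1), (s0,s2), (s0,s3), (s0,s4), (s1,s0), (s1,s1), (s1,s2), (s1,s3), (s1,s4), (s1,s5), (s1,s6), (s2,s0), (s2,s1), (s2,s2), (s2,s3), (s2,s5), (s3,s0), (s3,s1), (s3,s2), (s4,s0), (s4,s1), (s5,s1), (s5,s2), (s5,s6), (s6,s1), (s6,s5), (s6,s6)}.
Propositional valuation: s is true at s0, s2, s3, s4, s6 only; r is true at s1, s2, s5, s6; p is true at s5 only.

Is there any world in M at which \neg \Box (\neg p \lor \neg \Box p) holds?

Let φ = \neg \Box (\neg p \lor \neg \Box p). Evaluate φ at each world:
  s0 (successors {s1, s2, s3, s4}): φ is false.
  s1 (successors {s0, s1, s2, s3, s4, s5, s6}): φ is false.
  s2 (successors {s0, s1, s2, s3, s5}): φ is false.
  s3 (successors {s0, s1, s2}): φ is false.
  s4 (successors {s0, s1}): φ is false.
  s5 (successors {s1, s2, s6}): φ is false.
  s6 (successors {s1, s5, s6}): φ is false.
For instance, at s1:
  At s1: \Box (\neg p \lor \neg \Box p) is true, so \neg \Box (\neg p \lor \neg \Box p) is false.
    At s1: \Box (\neg p \lor \neg \Box p) requires \neg p \lor \neg \Box p at every successor {s0, s1, s2, s3, s4, s5, s6}.
      At s0: \neg p \lor \neg \Box p is true.
      At s1: \neg p \lor \neg \Box p is true.
      At s2: \neg p \lor \neg \Box p is true.
      At s3: \neg p \lor \neg \Box p is true.
      At s4: \neg p \lor \neg \Box p is true.
      At s5: \neg p \lor \neg \Box p is true.
      At s6: \neg p \lor \neg \Box p is true.
    So \Box (\neg p \lor \neg \Box p) is true at s1.

No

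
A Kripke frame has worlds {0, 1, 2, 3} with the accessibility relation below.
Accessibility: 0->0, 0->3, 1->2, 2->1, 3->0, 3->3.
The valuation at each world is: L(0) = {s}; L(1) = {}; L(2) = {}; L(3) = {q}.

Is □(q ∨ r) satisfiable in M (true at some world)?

Let φ = □(q ∨ r). Evaluate φ at each world:
  0 (successors {0, 3}): φ is false.
  1 (successors {2}): φ is false.
  2 (successors {1}): φ is false.
  3 (successors {0, 3}): φ is false.
For instance, at 1:
  At 1: □(q ∨ r) requires q ∨ r at every successor {2}.
    q ∨ r fails at 2, so □(q ∨ r) is false at 1.

No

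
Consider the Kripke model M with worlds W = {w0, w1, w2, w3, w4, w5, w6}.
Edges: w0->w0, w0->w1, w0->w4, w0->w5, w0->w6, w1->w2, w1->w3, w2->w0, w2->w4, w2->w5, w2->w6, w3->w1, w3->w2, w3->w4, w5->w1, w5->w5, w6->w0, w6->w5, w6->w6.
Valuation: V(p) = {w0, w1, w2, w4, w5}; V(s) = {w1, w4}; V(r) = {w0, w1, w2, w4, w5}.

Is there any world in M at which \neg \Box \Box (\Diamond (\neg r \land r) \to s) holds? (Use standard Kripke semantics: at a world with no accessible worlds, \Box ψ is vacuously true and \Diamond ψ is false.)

Let φ = \neg \Box \Box (\Diamond (\neg r \land r) \to s). Evaluate φ at each world:
  w0 (successors {w0, w1, w4, w5, w6}): φ is false.
  w1 (successors {w2, w3}): φ is false.
  w2 (successors {w0, w4, w5, w6}): φ is false.
  w3 (successors {w1, w2, w4}): φ is false.
  w4 (successors ∅): φ is false.
  w5 (successors {w1, w5}): φ is false.
  w6 (successors {w0, w5, w6}): φ is false.
For instance, at w0:
  At w0: \Box \Box (\Diamond (\neg r \land r) \to s) is true, so \neg \Box \Box (\Diamond (\neg r \land r) \to s) is false.
    At w0: \Box \Box (\Diamond (\neg r \land r) \to s) requires \Box (\Diamond (\neg r \land r) \to s) at every successor {w0, w1, w4, w5, w6}.
      At w0: \Box (\Diamond (\neg r \land r) \to s) is true.
      At w1: \Box (\Diamond (\neg r \land r) \to s) is true.
      At w4: \Box (\Diamond (\neg r \land r) \to s) is true.
      At w5: \Box (\Diamond (\neg r \land r) \to s) is true.
      At w6: \Box (\Diamond (\neg r \land r) \to s) is true.
    So \Box \Box (\Diamond (\neg r \land r) \to s) is true at w0.

No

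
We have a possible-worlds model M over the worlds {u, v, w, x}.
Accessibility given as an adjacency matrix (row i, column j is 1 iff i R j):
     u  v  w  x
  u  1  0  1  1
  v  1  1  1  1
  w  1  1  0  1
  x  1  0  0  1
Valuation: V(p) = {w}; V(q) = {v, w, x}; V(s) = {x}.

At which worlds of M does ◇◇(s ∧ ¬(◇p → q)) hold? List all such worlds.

Let φ = ◇◇(s ∧ ¬(◇p → q)). Evaluate φ at each world:
  u (successors {u, w, x}): φ is false.
  v (successors {u, v, w, x}): φ is false.
  w (successors {u, v, x}): φ is false.
  x (successors {u, x}): φ is false.
For instance, at u:
  At u: ◇◇(s ∧ ¬(◇p → q)) requires ◇(s ∧ ¬(◇p → q)) at some successor in {u, w, x}.
    At u: ◇(s ∧ ¬(◇p → q)) is false.
    At w: ◇(s ∧ ¬(◇p → q)) is false.
    At x: ◇(s ∧ ¬(◇p → q)) is false.
  So ◇◇(s ∧ ¬(◇p → q)) is false at u.
Satisfying worlds: none.

none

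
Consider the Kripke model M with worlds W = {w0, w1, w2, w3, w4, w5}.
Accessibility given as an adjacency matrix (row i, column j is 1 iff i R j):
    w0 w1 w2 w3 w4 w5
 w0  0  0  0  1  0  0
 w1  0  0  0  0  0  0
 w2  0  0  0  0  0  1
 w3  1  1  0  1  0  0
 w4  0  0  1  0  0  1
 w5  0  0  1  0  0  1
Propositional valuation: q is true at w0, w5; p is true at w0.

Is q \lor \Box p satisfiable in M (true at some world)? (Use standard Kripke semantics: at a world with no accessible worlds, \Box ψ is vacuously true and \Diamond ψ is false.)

Recall that \Box ψ holds at a world iff ψ holds at every accessible world, and \Diamond ψ holds iff ψ holds at some accessible world.
Let φ = q \lor \Box p. Evaluate φ at each world:
  w0 (successors {w3}): φ is true.
  w1 (successors ∅): φ is true.
  w2 (successors {w5}): φ is false.
  w3 (successors {w0, w1, w3}): φ is false.
  w4 (successors {w2, w5}): φ is false.
  w5 (successors {w2, w5}): φ is true.
Detail at w0 (witness):
  At w0: q is true, \Box p is false, so q \lor \Box p is true.
    At w0: \Box p requires p at every successor {w3}.
      p fails at w3, so \Box p is false at w0.

Yes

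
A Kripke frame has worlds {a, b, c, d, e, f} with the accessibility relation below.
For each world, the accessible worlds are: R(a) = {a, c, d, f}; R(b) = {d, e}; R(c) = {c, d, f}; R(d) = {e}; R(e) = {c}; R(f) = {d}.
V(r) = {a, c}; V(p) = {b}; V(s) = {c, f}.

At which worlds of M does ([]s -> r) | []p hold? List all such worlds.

Let φ = ([]s -> r) | []p. Evaluate φ at each world:
  a (successors {a, c, d, f}): φ is true.
  b (successors {d, e}): φ is true.
  c (successors {c, d, f}): φ is true.
  d (successors {e}): φ is true.
  e (successors {c}): φ is false.
  f (successors {d}): φ is true.
For instance, at a:
  At a: []s -> r is true, []p is false, so ([]s -> r) | []p is true.
    At a: []s is false, r is true, so []s -> r is true.
      At a: []s requires s at every successor {a, c, d, f}.
        s fails at a, so []s is false at a.
    At a: []p requires p at every successor {a, c, d, f}.
      p fails at a, so []p is false at a.
Satisfying worlds: {a, b, c, d, f}

a, b, c, d, f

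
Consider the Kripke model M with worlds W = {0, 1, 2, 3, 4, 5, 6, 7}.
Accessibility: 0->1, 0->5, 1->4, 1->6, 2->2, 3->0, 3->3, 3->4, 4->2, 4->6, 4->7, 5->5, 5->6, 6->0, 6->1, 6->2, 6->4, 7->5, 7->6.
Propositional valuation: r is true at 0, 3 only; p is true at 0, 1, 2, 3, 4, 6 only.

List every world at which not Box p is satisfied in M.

0, 4, 5, 7

Let φ = not Box p. Evaluate φ at each world:
  0 (successors {1, 5}): φ is true.
  1 (successors {4, 6}): φ is false.
  2 (successors {2}): φ is false.
  3 (successors {0, 3, 4}): φ is false.
  4 (successors {2, 6, 7}): φ is true.
  5 (successors {5, 6}): φ is true.
  6 (successors {0, 1, 2, 4}): φ is false.
  7 (successors {5, 6}): φ is true.
For instance, at 3:
  At 3: Box p is true, so not Box p is false.
    At 3: Box p requires p at every successor {0, 3, 4}.
      At 0: p is true.
      At 3: p is true.
      At 4: p is true.
    So Box p is true at 3.
Satisfying worlds: {0, 4, 5, 7}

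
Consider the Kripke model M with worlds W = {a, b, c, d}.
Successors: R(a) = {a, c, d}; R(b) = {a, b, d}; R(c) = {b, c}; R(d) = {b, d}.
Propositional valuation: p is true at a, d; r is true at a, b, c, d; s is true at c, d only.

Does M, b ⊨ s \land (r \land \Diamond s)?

At b: s is false, r \land \Diamond s is true, so s \land (r \land \Diamond s) is false.
  At b: r is true, \Diamond s is true, so r \land \Diamond s is true.
    At b: \Diamond s requires s at some successor in {a, b, d}.
      s holds at d, so \Diamond s is true at b.

No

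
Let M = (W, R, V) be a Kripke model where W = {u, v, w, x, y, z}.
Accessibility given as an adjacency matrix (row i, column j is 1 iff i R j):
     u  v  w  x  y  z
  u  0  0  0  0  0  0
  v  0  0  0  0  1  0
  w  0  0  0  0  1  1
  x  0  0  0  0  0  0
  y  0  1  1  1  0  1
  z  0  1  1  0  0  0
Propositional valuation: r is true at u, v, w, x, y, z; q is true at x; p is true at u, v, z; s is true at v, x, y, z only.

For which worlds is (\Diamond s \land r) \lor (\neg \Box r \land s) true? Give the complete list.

v, w, y, z

Let φ = (\Diamond s \land r) \lor (\neg \Box r \land s). Evaluate φ at each world:
  u (successors ∅): φ is false.
  v (successors {y}): φ is true.
  w (successors {y, z}): φ is true.
  x (successors ∅): φ is false.
  y (successors {v, w, x, z}): φ is true.
  z (successors {v, w}): φ is true.
For instance, at w:
  At w: \Diamond s \land r is true, \neg \Box r \land s is false, so (\Diamond s \land r) \lor (\neg \Box r \land s) is true.
    At w: \Diamond s is true, r is true, so \Diamond s \land r is true.
      At w: \Diamond s requires s at some successor in {y, z}.
        s holds at y, so \Diamond s is true at w.
    At w: \neg \Box r is false, s is false, so \neg \Box r \land s is false.
      At w: \Box r is true, so \neg \Box r is false.
Satisfying worlds: {v, w, y, z}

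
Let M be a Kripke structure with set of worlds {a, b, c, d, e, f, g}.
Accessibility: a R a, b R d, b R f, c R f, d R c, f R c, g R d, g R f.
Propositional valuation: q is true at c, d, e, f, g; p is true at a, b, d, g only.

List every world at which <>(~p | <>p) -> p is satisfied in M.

Recall that <>ψ holds at a world iff ψ holds at some accessible world.
Let φ = <>(~p | <>p) -> p. Evaluate φ at each world:
  a (successors {a}): φ is true.
  b (successors {d, f}): φ is true.
  c (successors {f}): φ is false.
  d (successors {c}): φ is true.
  e (successors ∅): φ is true.
  f (successors {c}): φ is false.
  g (successors {d, f}): φ is true.
For instance, at b:
  At b: <>(~p | <>p) is true, p is true, so <>(~p | <>p) -> p is true.
    At b: <>(~p | <>p) requires ~p | <>p at some successor in {d, f}.
      ~p | <>p holds at f, so <>(~p | <>p) is true at b.
Satisfying worlds: {a, b, d, e, g}

a, b, d, e, g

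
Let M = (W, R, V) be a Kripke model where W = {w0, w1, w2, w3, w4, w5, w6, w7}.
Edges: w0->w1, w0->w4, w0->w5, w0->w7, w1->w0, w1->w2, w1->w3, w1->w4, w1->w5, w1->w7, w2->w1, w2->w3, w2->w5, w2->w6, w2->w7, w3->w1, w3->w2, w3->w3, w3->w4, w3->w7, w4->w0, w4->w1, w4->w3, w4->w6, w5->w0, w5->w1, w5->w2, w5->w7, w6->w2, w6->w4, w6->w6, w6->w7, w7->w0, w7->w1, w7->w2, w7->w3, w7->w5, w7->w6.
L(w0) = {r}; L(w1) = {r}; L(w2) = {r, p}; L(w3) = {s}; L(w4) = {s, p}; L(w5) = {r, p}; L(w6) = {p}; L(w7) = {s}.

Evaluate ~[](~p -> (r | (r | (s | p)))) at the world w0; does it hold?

At w0: [](~p -> (r | (r | (s | p)))) is true, so ~[](~p -> (r | (r | (s | p)))) is false.
  At w0: [](~p -> (r | (r | (s | p)))) requires ~p -> (r | (r | (s | p))) at every successor {w1, w4, w5, w7}.
    At w1: ~p -> (r | (r | (s | p))) is true.
    At w4: ~p -> (r | (r | (s | p))) is true.
    At w5: ~p -> (r | (r | (s | p))) is true.
    At w7: ~p -> (r | (r | (s | p))) is true.
  So [](~p -> (r | (r | (s | p)))) is true at w0.

No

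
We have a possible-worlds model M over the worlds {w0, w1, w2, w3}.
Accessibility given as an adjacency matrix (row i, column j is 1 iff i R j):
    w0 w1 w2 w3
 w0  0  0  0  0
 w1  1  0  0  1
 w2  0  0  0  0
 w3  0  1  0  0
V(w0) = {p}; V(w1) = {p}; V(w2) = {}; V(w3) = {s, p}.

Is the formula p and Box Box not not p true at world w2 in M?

No

At w2: p is false, Box Box not not p is true, so p and Box Box not not p is false.
  At w2: no accessible worlds, so Box Box not not p holds vacuously.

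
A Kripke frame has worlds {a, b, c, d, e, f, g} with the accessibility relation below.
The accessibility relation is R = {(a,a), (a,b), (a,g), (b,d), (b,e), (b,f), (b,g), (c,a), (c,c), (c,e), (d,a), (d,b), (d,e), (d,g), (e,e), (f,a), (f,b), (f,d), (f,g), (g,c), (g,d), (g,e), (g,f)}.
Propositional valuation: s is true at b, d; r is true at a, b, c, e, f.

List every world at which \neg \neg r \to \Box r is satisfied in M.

Let φ = \neg \neg r \to \Box r. Evaluate φ at each world:
  a (successors {a, b, g}): φ is false.
  b (successors {d, e, f, g}): φ is false.
  c (successors {a, c, e}): φ is true.
  d (successors {a, b, e, g}): φ is true.
  e (successors {e}): φ is true.
  f (successors {a, b, d, g}): φ is false.
  g (successors {c, d, e, f}): φ is true.
For instance, at d:
  At d: \neg \neg r is false, \Box r is false, so \neg \neg r \to \Box r is true.
    At d: \Box r requires r at every successor {a, b, e, g}.
      r fails at g, so \Box r is false at d.
Satisfying worlds: {c, d, e, g}

c, d, e, g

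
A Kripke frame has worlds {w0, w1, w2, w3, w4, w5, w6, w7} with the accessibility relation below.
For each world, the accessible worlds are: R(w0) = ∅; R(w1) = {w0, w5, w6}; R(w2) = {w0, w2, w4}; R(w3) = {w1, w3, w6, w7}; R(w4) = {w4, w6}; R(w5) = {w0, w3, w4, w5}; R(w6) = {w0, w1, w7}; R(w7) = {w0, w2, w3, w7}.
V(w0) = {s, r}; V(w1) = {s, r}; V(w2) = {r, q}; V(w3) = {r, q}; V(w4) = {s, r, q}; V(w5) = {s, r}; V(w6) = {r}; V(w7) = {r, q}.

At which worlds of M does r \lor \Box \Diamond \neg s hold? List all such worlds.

w0, w1, w2, w3, w4, w5, w6, w7

Recall that \Box ψ holds at a world iff ψ holds at every accessible world, and \Diamond ψ holds iff ψ holds at some accessible world.
Let φ = r \lor \Box \Diamond \neg s. Evaluate φ at each world:
  w0 (successors ∅): φ is true.
  w1 (successors {w0, w5, w6}): φ is true.
  w2 (successors {w0, w2, w4}): φ is true.
  w3 (successors {w1, w3, w6, w7}): φ is true.
  w4 (successors {w4, w6}): φ is true.
  w5 (successors {w0, w3, w4, w5}): φ is true.
  w6 (successors {w0, w1, w7}): φ is true.
  w7 (successors {w0, w2, w3, w7}): φ is true.
For instance, at w6:
  At w6: r is true, \Box \Diamond \neg s is false, so r \lor \Box \Diamond \neg s is true.
    At w6: \Box \Diamond \neg s requires \Diamond \neg s at every successor {w0, w1, w7}.
      \Diamond \neg s fails at w0, so \Box \Diamond \neg s is false at w6.
Satisfying worlds: {w0, w1, w2, w3, w4, w5, w6, w7}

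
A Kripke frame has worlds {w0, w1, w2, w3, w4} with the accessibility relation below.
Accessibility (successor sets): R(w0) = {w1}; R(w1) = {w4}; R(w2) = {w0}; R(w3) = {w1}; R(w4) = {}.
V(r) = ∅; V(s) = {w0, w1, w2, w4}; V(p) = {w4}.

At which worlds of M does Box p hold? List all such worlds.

Let φ = Box p. Evaluate φ at each world:
  w0 (successors {w1}): φ is false.
  w1 (successors {w4}): φ is true.
  w2 (successors {w0}): φ is false.
  w3 (successors {w1}): φ is false.
  w4 (successors ∅): φ is true.
For instance, at w1:
  At w1: Box p requires p at every successor {w4}.
    At w4: p is true.
  So Box p is true at w1.
Satisfying worlds: {w1, w4}

w1, w4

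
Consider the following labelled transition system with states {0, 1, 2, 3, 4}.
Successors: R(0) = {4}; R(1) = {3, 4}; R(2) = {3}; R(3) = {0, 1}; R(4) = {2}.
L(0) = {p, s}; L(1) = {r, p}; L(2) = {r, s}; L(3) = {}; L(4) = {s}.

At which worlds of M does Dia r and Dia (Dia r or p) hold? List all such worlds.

3

Recall that Dia ψ holds at a world iff ψ holds at some accessible world.
Let φ = Dia r and Dia (Dia r or p). Evaluate φ at each world:
  0 (successors {4}): φ is false.
  1 (successors {3, 4}): φ is false.
  2 (successors {3}): φ is false.
  3 (successors {0, 1}): φ is true.
  4 (successors {2}): φ is false.
For instance, at 3:
  At 3: Dia r is true, Dia (Dia r or p) is true, so Dia r and Dia (Dia r or p) is true.
    At 3: Dia r requires r at some successor in {0, 1}.
      r holds at 1, so Dia r is true at 3.
    At 3: Dia (Dia r or p) requires Dia r or p at some successor in {0, 1}.
      Dia r or p holds at 0, so Dia (Dia r or p) is true at 3.
Satisfying worlds: {3}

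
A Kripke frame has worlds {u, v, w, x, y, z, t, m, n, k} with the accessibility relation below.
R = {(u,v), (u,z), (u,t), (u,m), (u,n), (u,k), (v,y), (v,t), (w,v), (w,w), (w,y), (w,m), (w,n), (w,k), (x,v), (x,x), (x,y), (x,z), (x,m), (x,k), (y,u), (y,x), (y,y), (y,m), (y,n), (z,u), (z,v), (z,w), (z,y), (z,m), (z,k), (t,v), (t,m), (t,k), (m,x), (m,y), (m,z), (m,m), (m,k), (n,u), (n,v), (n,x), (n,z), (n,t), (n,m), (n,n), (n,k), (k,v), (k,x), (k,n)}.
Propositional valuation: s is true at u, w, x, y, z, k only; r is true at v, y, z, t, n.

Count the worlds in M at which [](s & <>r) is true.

0

Let φ = [](s & <>r). Evaluate φ at each world:
  u (successors {v, z, t, m, n, k}): φ is false.
  v (successors {y, t}): φ is false.
  w (successors {v, w, y, m, n, k}): φ is false.
  x (successors {v, x, y, z, m, k}): φ is false.
  y (successors {u, x, y, m, n}): φ is false.
  z (successors {u, v, w, y, m, k}): φ is false.
  t (successors {v, m, k}): φ is false.
  m (successors {x, y, z, m, k}): φ is false.
  n (successors {u, v, x, z, t, m, n, k}): φ is false.
  k (successors {v, x, n}): φ is false.
For instance, at v:
  At v: [](s & <>r) requires s & <>r at every successor {y, t}.
    s & <>r fails at t, so [](s & <>r) is false at v.
      At t: s is false, <>r is true, so s & <>r is false.
Satisfying worlds: none.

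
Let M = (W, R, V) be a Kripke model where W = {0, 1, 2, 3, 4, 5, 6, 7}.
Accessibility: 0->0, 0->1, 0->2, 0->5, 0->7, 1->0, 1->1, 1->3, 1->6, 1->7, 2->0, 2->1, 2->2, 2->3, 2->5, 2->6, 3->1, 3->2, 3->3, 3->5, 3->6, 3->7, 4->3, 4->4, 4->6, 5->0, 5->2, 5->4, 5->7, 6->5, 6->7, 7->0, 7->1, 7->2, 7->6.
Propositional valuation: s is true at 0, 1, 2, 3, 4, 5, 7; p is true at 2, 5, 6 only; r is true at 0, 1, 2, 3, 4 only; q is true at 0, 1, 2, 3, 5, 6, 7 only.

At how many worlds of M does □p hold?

0

Recall that □ψ holds at a world iff ψ holds at every accessible world, and ◇ψ holds iff ψ holds at some accessible world.
Let φ = □p. Evaluate φ at each world:
  0 (successors {0, 1, 2, 5, 7}): φ is false.
  1 (successors {0, 1, 3, 6, 7}): φ is false.
  2 (successors {0, 1, 2, 3, 5, 6}): φ is false.
  3 (successors {1, 2, 3, 5, 6, 7}): φ is false.
  4 (successors {3, 4, 6}): φ is false.
  5 (successors {0, 2, 4, 7}): φ is false.
  6 (successors {5, 7}): φ is false.
  7 (successors {0, 1, 2, 6}): φ is false.
For instance, at 1:
  At 1: □p requires p at every successor {0, 1, 3, 6, 7}.
    p fails at 0, so □p is false at 1.
Satisfying worlds: none.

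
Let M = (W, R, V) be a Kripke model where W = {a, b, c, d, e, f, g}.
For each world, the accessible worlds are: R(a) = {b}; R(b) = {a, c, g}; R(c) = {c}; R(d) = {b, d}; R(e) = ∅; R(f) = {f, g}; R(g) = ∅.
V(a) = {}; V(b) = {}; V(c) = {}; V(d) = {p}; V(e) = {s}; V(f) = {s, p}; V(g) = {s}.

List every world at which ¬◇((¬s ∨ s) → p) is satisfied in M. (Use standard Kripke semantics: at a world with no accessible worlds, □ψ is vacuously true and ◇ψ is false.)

Let φ = ¬◇((¬s ∨ s) → p). Evaluate φ at each world:
  a (successors {b}): φ is true.
  b (successors {a, c, g}): φ is true.
  c (successors {c}): φ is true.
  d (successors {b, d}): φ is false.
  e (successors ∅): φ is true.
  f (successors {f, g}): φ is false.
  g (successors ∅): φ is true.
For instance, at b:
  At b: ◇((¬s ∨ s) → p) is false, so ¬◇((¬s ∨ s) → p) is true.
    At b: ◇((¬s ∨ s) → p) requires (¬s ∨ s) → p at some successor in {a, c, g}.
      At a: (¬s ∨ s) → p is false.
      At c: (¬s ∨ s) → p is false.
      At g: (¬s ∨ s) → p is false.
    So ◇((¬s ∨ s) → p) is false at b.
Satisfying worlds: {a, b, c, e, g}

a, b, c, e, g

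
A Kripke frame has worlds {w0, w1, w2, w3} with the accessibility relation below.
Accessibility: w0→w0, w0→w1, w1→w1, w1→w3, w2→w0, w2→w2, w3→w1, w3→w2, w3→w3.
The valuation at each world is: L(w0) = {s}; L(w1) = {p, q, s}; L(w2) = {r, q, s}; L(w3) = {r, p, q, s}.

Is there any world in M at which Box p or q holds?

Let φ = Box p or q. Evaluate φ at each world:
  w0 (successors {w0, w1}): φ is false.
  w1 (successors {w1, w3}): φ is true.
  w2 (successors {w0, w2}): φ is true.
  w3 (successors {w1, w2, w3}): φ is true.
Detail at w1 (witness):
  At w1: Box p is true, q is true, so Box p or q is true.
    At w1: Box p requires p at every successor {w1, w3}.
      At w1: p is true.
      At w3: p is true.
    So Box p is true at w1.

Yes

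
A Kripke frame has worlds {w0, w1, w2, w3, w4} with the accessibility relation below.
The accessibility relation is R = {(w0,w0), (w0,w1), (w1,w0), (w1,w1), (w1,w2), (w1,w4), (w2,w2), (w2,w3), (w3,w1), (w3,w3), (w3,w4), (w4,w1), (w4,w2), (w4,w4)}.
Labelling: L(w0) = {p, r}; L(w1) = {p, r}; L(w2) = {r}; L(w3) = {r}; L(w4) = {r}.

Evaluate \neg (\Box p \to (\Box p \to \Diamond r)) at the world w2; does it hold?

No

Recall that \Box ψ holds at a world iff ψ holds at every accessible world, and \Diamond ψ holds iff ψ holds at some accessible world.
At w2: \Box p \to (\Box p \to \Diamond r) is true, so \neg (\Box p \to (\Box p \to \Diamond r)) is false.
  At w2: \Box p is false, \Box p \to \Diamond r is true, so \Box p \to (\Box p \to \Diamond r) is true.
    At w2: \Box p requires p at every successor {w2, w3}.
      p fails at w2, so \Box p is false at w2.
    At w2: \Box p is false, \Diamond r is true, so \Box p \to \Diamond r is true.
      At w2: \Box p requires p at every successor {w2, w3}.
        p fails at w2, so \Box p is false at w2.
      At w2: \Diamond r requires r at some successor in {w2, w3}.
        r holds at w2, so \Diamond r is true at w2.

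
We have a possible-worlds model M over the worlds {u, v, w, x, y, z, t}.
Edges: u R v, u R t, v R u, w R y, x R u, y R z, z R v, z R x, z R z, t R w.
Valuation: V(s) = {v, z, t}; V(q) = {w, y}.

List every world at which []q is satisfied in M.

w, t

Recall that []ψ holds at a world iff ψ holds at every accessible world, and <>ψ holds iff ψ holds at some accessible world.
Let φ = []q. Evaluate φ at each world:
  u (successors {v, t}): φ is false.
  v (successors {u}): φ is false.
  w (successors {y}): φ is true.
  x (successors {u}): φ is false.
  y (successors {z}): φ is false.
  z (successors {v, x, z}): φ is false.
  t (successors {w}): φ is true.
For instance, at w:
  At w: []q requires q at every successor {y}.
    At y: q is true.
  So []q is true at w.
Satisfying worlds: {w, t}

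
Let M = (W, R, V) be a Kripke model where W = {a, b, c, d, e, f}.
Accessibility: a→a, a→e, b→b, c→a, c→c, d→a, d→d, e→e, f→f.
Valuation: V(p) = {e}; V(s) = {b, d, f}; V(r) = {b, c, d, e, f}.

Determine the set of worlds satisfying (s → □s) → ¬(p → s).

Let φ = (s → □s) → ¬(p → s). Evaluate φ at each world:
  a (successors {a, e}): φ is false.
  b (successors {b}): φ is false.
  c (successors {a, c}): φ is false.
  d (successors {a, d}): φ is true.
  e (successors {e}): φ is true.
  f (successors {f}): φ is false.
For instance, at b:
  At b: s → □s is true, ¬(p → s) is false, so (s → □s) → ¬(p → s) is false.
    At b: s is true, □s is true, so s → □s is true.
      At b: □s requires s at every successor {b}.
        At b: s is true.
      So □s is true at b.
Satisfying worlds: {d, e}

d, e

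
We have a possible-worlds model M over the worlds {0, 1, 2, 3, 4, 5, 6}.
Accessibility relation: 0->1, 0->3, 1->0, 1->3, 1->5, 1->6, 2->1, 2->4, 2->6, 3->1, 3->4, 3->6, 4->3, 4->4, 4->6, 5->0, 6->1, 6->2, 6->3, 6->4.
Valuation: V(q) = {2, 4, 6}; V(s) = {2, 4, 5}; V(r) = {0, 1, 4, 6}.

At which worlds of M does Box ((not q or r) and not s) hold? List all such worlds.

Let φ = Box ((not q or r) and not s). Evaluate φ at each world:
  0 (successors {1, 3}): φ is true.
  1 (successors {0, 3, 5, 6}): φ is false.
  2 (successors {1, 4, 6}): φ is false.
  3 (successors {1, 4, 6}): φ is false.
  4 (successors {3, 4, 6}): φ is false.
  5 (successors {0}): φ is true.
  6 (successors {1, 2, 3, 4}): φ is false.
For instance, at 3:
  At 3: Box ((not q or r) and not s) requires (not q or r) and not s at every successor {1, 4, 6}.
    (not q or r) and not s fails at 4, so Box ((not q or r) and not s) is false at 3.
Satisfying worlds: {0, 5}

0, 5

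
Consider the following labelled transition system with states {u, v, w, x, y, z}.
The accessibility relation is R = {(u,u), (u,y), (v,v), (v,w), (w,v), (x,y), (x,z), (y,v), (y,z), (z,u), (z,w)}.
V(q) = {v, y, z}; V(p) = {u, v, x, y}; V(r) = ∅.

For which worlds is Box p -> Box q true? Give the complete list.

Let φ = Box p -> Box q. Evaluate φ at each world:
  u (successors {u, y}): φ is false.
  v (successors {v, w}): φ is true.
  w (successors {v}): φ is true.
  x (successors {y, z}): φ is true.
  y (successors {v, z}): φ is true.
  z (successors {u, w}): φ is true.
For instance, at y:
  At y: Box p is false, Box q is true, so Box p -> Box q is true.
    At y: Box p requires p at every successor {v, z}.
      p fails at z, so Box p is false at y.
    At y: Box q requires q at every successor {v, z}.
      At v: q is true.
      At z: q is true.
    So Box q is true at y.
Satisfying worlds: {v, w, x, y, z}

v, w, x, y, z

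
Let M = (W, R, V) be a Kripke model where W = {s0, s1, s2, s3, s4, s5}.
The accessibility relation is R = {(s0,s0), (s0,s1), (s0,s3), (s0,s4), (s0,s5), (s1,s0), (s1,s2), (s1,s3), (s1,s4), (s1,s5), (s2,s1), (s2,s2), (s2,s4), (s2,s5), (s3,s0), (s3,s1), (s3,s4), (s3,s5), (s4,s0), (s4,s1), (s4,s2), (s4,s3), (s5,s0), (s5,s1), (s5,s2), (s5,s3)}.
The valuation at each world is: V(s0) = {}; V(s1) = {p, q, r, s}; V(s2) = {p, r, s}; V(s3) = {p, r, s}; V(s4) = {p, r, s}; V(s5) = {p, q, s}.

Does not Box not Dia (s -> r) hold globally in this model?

Yes

Let φ = not Box not Dia (s -> r). Evaluate φ at each world:
  s0 (successors {s0, s1, s3, s4, s5}): φ is true.
  s1 (successors {s0, s2, s3, s4, s5}): φ is true.
  s2 (successors {s1, s2, s4, s5}): φ is true.
  s3 (successors {s0, s1, s4, s5}): φ is true.
  s4 (successors {s0, s1, s2, s3}): φ is true.
  s5 (successors {s0, s1, s2, s3}): φ is true.
For instance, at s4:
  At s4: Box not Dia (s -> r) is false, so not Box not Dia (s -> r) is true.
    At s4: Box not Dia (s -> r) requires not Dia (s -> r) at every successor {s0, s1, s2, s3}.
      not Dia (s -> r) fails at s0, so Box not Dia (s -> r) is false at s4.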